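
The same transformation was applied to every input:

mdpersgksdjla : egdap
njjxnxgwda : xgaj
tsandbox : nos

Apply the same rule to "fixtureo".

tei

The pattern: move the first 3 characters to the end (rotate left by 3), then keep one character in every 3, starting at position 1 (positions 1st, 4th, 7th, ...).
Working it through for "fixtureo": intermediate "tureofix", final "tei".
(Check on "njjxnxgwda": → "xnxgwdanjj" → "xgaj" ✓)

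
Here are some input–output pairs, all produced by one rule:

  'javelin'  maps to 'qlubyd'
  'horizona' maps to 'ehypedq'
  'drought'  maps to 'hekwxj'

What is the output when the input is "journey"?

The pattern: shift every letter 10 places backward in the alphabet (wrapping around), then delete the first character.
Applying both steps to "journey": "zekhduo", then "ekhduo".

ekhduo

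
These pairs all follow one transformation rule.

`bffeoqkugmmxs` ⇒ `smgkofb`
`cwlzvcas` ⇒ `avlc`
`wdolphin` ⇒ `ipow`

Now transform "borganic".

What's happening: keep every other character starting from the first (positions 1st, 3rd, 5th, ...), then reverse the string.
For "borganic" the result is "iarb".

iarb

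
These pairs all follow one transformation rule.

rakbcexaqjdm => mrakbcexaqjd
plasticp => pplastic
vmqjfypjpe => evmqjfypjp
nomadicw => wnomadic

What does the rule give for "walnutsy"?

The transformation: move the last character to the front.
On "walnutsy" that produces "ywalnuts".

ywalnuts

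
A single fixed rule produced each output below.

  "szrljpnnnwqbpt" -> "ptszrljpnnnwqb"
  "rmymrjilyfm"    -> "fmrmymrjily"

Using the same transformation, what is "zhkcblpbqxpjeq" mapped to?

eqzhkcblpbqxpj

The pattern: move the last 2 characters to the front (rotate right by 2).
Doing the same to "zhkcblpbqxpjeq": "eqzhkcblpbqxpj".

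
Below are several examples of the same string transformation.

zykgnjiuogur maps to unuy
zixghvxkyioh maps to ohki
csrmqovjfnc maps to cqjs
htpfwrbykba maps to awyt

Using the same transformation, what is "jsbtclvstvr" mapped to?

rcss

Looking at the pairs, the operation is to keep one character in every 3, starting at position 2 (positions 2nd, 5th, 8th, ...), then swap the first and last characters.
On "jsbtclvstvr": the first step gives "scsr", and the second then gives "rcss".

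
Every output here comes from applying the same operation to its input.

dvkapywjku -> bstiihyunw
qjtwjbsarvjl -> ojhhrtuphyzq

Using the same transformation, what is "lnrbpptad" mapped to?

In each case the input is transformed by: take characters alternately from the front and the back (1st, last, 2nd, 2nd-last, ...), then shift every letter 2 places backward in the alphabet (wrapping around).
Doing the same to "lnrbpptad": "jblyprznn".

jblyprznn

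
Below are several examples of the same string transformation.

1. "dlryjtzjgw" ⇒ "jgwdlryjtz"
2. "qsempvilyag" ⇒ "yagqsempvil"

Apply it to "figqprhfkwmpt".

The pattern: move the last 3 characters to the front (rotate right by 3).
So "figqprhfkwmpt" becomes "mptfigqprhfkw".

mptfigqprhfkw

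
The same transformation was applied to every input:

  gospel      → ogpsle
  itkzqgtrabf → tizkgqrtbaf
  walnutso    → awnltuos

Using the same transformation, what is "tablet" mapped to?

The pattern: swap each adjacent pair of characters (1↔2, 3↔4, ...).
"tablet" → "atlbte".

atlbte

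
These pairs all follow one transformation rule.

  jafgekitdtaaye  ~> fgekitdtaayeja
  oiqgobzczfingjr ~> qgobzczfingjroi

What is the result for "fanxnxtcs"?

The pattern: move the first 2 characters to the end (rotate left by 2).
Doing the same to "fanxnxtcs": "nxnxtcsfa".

nxnxtcsfa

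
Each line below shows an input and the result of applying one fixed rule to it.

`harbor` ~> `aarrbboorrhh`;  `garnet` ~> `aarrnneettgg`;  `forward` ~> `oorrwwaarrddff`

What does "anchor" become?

nncchhoorraa

Rule — move the first character to the end, then double every character.
"anchor" → "nchora" → "nncchhoorraa".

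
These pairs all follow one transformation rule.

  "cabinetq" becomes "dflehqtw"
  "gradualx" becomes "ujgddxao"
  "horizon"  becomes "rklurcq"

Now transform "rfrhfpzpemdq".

The transformation: shift every letter 3 places forward in the alphabet (wrapping around), then swap each adjacent pair of characters (1↔2, 3↔4, ...).
For "rfrhfpzpemdq" the result is "iukusiscphtg".

iukusiscphtg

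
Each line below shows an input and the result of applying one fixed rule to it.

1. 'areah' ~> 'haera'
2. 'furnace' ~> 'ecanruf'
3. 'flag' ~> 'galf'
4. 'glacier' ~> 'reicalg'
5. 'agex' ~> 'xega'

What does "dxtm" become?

The pattern: reverse the string.
For "dxtm" the result is "mtxd".

mtxd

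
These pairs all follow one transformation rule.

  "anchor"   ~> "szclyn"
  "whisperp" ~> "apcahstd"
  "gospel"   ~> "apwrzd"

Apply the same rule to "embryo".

The pattern: swap the front and back halves of the string, then shift every letter 11 places forward in the alphabet (wrapping around).
Applying both steps to "embryo": "ryoemb", then "cjzpxm".

cjzpxm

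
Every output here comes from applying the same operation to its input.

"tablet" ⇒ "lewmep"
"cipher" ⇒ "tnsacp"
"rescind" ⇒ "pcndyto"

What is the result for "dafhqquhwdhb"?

losqbbsfohms

What's happening: swap each adjacent pair of characters (1↔2, 3↔4, ...), then shift every letter 11 places forward in the alphabet (wrapping around).
"dafhqquhwdhb" → "adhfqqhudwbh" → "losqbbsfohms".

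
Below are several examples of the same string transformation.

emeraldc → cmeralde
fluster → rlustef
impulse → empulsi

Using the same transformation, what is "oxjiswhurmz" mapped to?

zxjiswhurmo

Each output is the input with this applied: swap the first and last characters.
For "oxjiswhurmz" the result is "zxjiswhurmo".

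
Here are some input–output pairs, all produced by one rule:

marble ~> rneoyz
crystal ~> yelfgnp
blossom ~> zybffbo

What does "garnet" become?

Looking at the pairs, the operation is to shift every letter 13 places forward in the alphabet (wrapping around) — i.e. ROT13, then swap the first and last characters.
"garnet" → "tnearg" → "gneart".

gneart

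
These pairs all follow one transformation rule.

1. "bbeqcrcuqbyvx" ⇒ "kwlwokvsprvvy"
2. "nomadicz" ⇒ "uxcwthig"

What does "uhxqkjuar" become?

In each case the input is transformed by: shift every letter 6 places backward in the alphabet (wrapping around), then move the first 3 characters to the end (rotate left by 3).
For "uhxqkjuar", step one produces "obrkedoul"; step two turns that into "kedoulobr".

kedoulobr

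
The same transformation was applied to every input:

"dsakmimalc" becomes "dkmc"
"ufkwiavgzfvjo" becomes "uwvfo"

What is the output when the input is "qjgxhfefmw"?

Looking at the pairs, the operation is to keep one character in every 3, starting at position 1 (positions 1st, 4th, 7th, ...).
"qjgxhfefmw" → "qxew".

qxew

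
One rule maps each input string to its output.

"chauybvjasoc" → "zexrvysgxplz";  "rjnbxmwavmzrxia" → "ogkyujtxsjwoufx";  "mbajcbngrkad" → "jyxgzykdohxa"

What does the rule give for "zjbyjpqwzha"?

Looking at the pairs, the operation is to shift every letter 3 places backward in the alphabet (wrapping around).
For "zjbyjpqwzha" the result is "wgyvgmntwex".

wgyvgmntwex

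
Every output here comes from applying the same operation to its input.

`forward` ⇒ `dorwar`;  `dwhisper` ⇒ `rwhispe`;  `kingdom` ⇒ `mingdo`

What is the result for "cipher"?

riphe

Rule — delete the first character, then move the last character to the front.
On "cipher": the first step gives "ipher", and the second then gives "riphe".
(Check on "dwhisper": → "whisper" → "rwhispe" ✓)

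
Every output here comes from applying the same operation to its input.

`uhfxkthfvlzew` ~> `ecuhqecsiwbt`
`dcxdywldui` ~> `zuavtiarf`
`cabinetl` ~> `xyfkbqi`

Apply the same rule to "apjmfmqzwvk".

mgjcjnwtsh

The pattern: shift every letter 3 places backward in the alphabet (wrapping around), then delete the first character.
"apjmfmqzwvk" → "xmgjcjnwtsh" → "mgjcjnwtsh".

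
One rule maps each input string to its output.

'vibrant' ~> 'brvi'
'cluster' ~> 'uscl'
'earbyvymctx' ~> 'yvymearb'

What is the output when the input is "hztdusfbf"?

dushzt

Each output is the input with this applied: delete the last 3 characters, then swap the front and back halves of the string.
For "hztdusfbf", step one produces "hztdus"; step two turns that into "dushzt".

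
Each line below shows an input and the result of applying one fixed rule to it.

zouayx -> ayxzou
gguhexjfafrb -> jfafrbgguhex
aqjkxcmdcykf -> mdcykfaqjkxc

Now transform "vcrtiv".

The pattern: swap the front and back halves of the string.
So "vcrtiv" becomes "tivvcr".

tivvcr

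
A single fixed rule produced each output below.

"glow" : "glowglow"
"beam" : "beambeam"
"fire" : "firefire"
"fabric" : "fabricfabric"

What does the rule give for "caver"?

cavercaver

Each output is the input with this applied: write the whole string twice.
Applying that to "caver" gives "cavercaver".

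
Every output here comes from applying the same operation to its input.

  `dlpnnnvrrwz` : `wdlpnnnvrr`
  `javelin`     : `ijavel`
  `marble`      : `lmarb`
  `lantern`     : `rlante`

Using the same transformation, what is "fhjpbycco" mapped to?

Rule — delete the last character, then move the last character to the front.
On "fhjpbycco": the first step gives "fhjpbycc", and the second then gives "cfhjpbyc".

cfhjpbyc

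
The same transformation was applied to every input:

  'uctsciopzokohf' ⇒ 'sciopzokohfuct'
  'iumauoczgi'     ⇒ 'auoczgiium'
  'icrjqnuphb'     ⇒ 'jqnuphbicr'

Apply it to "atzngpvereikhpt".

ngpvereikhptatz

What's happening: move the first 3 characters to the end (rotate left by 3).
"atzngpvereikhpt" → "ngpvereikhptatz".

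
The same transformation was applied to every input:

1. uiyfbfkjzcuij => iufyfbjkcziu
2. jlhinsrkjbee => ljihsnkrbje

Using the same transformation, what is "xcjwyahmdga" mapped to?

cxwjaymhgd

Looking at the pairs, the operation is to delete the last character, then swap each adjacent pair of characters (1↔2, 3↔4, ...).
Applying both steps to "xcjwyahmdga": "xcjwyahmdg", then "cxwjaymhgd".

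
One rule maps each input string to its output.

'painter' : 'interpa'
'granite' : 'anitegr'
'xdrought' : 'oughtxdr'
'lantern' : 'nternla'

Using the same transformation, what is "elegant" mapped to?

egantel

Each output is the input with this applied: move the last 2 characters to the front (rotate right by 2), then move the last 3 characters to the front (rotate right by 3).
Working it through for "elegant": intermediate "ntelega", final "egantel".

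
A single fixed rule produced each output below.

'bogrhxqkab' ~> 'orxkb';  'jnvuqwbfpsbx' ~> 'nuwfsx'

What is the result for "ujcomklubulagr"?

jokuuar

The transformation: keep every other character starting from the second (positions 2nd, 4th, 6th, ...).
Doing the same to "ujcomklubulagr": "jokuuar".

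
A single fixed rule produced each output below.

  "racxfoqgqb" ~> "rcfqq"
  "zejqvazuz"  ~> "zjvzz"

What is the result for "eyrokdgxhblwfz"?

erkghlf

Each output is the input with this applied: keep every other character starting from the first (positions 1st, 3rd, 5th, ...).
On "eyrokdgxhblwfz" that produces "erkghlf".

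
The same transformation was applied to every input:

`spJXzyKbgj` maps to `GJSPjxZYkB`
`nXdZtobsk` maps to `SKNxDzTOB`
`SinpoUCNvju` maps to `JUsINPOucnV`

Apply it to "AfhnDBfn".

FNaFHNdb

The transformation: flip the case of every letter, then move the last 2 characters to the front (rotate right by 2).
For "AfhnDBfn", step one produces "aFHNdbFN"; step two turns that into "FNaFHNdb".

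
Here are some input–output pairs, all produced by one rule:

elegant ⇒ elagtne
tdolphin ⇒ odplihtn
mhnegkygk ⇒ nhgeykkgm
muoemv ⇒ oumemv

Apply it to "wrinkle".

Rule — move the first character to the end, then swap each adjacent pair of characters (1↔2, 3↔4, ...).
Working it through for "wrinkle": intermediate "rinklew", final "irknelw".
(Check on "muoemv": → "uoemvm" → "oumemv" ✓)

irknelw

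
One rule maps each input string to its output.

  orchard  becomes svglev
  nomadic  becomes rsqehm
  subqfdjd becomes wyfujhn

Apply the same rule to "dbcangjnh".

hfgerknr

What's happening: shift every letter 4 places forward in the alphabet (wrapping around), then delete the last character.
Working it through for "dbcangjnh": intermediate "hfgerknrl", final "hfgerknr".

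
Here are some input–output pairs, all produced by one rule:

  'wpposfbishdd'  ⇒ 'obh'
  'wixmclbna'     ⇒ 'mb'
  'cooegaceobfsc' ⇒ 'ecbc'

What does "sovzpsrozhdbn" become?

zrhn

Each output is the input with this applied: delete the first 2 characters, then keep one character in every 3, starting at position 2 (positions 2nd, 5th, 8th, ...).
Starting from "sovzpsrozhdbn": after the first operation, "vzpsrozhdbn"; after the second, "zrhn".
(Check on "cooegaceobfsc": → "oegaceobfsc" → "ecbc" ✓)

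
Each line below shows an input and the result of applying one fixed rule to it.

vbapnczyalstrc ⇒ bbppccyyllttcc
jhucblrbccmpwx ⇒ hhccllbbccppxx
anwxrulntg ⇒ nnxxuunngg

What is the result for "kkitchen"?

kktthhnn

Looking at the pairs, the operation is to keep every other character starting from the second (positions 2nd, 4th, 6th, ...), then double every character.
"kkitchen" → "kthn" → "kktthhnn".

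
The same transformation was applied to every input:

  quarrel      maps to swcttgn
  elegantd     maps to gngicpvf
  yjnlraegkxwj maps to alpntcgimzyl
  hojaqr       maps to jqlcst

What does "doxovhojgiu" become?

What's happening: shift every letter 2 places forward in the alphabet (wrapping around).
Doing the same to "doxovhojgiu": "fqzqxjqlikw".

fqzqxjqlikw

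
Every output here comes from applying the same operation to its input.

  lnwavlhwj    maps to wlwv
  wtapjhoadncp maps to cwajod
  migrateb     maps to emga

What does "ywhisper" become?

Each output is the input with this applied: move the last 3 characters to the front (rotate right by 3), then keep every other character starting from the second (positions 2nd, 4th, 6th, ...).
Starting from "ywhisper": after the first operation, "perywhis"; after the second, "eyhs".

eyhs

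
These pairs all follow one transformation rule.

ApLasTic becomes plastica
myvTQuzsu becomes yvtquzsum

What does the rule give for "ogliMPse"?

glimpseo

In each case the input is transformed by: move the first character to the end, then convert every letter to lowercase.
"ogliMPse" → "gliMPseo" → "glimpseo".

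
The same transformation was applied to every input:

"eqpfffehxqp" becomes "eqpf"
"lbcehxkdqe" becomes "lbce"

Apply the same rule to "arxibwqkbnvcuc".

arxi

The pattern: keep only the first 4 characters.
So "arxibwqkbnvcuc" becomes "arxi".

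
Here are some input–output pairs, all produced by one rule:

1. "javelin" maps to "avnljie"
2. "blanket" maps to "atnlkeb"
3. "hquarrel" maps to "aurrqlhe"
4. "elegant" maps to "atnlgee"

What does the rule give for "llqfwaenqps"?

Rule — sort the characters into reverse alphabetical order, then move the last character to the front.
On "llqfwaenqps": the first step gives "wsqqpnllfea", and the second then gives "awsqqpnllfe".
(Check on "hquarrel": → "urrqlhea" → "aurrqlhe" ✓)

awsqqpnllfe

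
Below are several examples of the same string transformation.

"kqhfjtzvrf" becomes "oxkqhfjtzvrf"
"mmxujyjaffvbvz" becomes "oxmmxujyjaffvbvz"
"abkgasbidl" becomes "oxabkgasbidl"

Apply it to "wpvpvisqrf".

Rule — prepend "ox".
For "wpvpvisqrf" the result is "oxwpvpvisqrf".

oxwpvpvisqrf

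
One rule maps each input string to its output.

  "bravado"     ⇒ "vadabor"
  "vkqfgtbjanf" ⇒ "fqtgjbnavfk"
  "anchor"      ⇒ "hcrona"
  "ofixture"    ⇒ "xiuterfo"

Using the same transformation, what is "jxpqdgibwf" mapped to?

qpgdbifwxj

What's happening: move the first 2 characters to the end (rotate left by 2), then swap each adjacent pair of characters (1↔2, 3↔4, ...).
"jxpqdgibwf" → "pqdgibwfjx" → "qpgdbifwxj".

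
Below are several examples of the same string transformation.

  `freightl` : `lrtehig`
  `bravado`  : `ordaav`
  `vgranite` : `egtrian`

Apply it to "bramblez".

zrealmb

Looking at the pairs, the operation is to take characters alternately from the front and the back (1st, last, 2nd, 2nd-last, ...), then delete the first character.
For "bramblez", step one produces "bzrealmb"; step two turns that into "zrealmb".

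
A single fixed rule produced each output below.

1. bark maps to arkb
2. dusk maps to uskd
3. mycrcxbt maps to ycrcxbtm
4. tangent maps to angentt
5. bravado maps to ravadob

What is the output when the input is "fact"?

actf

The rule is to move the first character to the end.
For "fact" the result is "actf".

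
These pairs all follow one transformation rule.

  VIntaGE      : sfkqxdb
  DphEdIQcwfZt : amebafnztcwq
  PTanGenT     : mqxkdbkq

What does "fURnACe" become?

crokxzb

Looking at the pairs, the operation is to shift every letter 3 places backward in the alphabet (wrapping around), then convert every letter to lowercase.
Applying both steps to "fURnACe": "cROkXZb", then "crokxzb".
(Check on "PTanGenT": → "MQxkDbkQ" → "mqxkdbkq" ✓)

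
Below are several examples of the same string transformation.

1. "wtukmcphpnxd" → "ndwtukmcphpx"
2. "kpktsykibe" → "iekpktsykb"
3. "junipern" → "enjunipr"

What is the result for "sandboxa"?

oasandbx

The pattern: move the last 2 characters to the front (rotate right by 2), then swap the first and last characters.
"sandboxa" → "xasandbo" → "oasandbx".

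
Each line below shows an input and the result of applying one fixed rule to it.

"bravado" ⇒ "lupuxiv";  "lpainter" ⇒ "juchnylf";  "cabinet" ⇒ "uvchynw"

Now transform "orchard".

lwbulxi

Each output is the input with this applied: shift every letter 6 places backward in the alphabet (wrapping around), then move the first character to the end.
Applying both steps to "orchard": "ilwbulx", then "lwbulxi".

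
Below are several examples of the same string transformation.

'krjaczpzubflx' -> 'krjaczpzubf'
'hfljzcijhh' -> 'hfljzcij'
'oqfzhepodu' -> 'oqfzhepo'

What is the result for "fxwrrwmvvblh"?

fxwrrwmvvb

The rule is to delete the last 2 characters.
So "fxwrrwmvvblh" becomes "fxwrrwmvvb".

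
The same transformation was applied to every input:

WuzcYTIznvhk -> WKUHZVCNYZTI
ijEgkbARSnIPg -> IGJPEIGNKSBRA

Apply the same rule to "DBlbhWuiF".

The transformation: take characters alternately from the front and the back (1st, last, 2nd, 2nd-last, ...), then convert every letter to uppercase.
"DBlbhWuiF" → "DFBilubWh" → "DFBILUBWH".

DFBILUBWH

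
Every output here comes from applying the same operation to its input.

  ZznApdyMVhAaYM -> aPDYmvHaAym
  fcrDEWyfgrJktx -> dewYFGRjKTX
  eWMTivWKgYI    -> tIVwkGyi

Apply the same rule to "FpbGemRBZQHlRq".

Each output is the input with this applied: delete the first 3 characters, then flip the case of every letter.
Starting from "FpbGemRBZQHlRq": after the first operation, "GemRBZQHlRq"; after the second, "gEMrbzqhLrQ".

gEMrbzqhLrQ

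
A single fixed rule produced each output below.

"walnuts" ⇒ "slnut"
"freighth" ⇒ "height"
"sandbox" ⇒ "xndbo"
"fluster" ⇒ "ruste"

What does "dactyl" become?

lcty

What's happening: delete the first 2 characters, then move the last character to the front.
"dactyl" → "ctyl" → "lcty".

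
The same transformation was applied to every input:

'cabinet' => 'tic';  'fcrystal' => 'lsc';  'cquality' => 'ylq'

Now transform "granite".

eng

Rule — reverse the string, then keep one character in every 3, starting at position 1 (positions 1st, 4th, 7th, ...).
Applying both steps to "granite": "etinarg", then "eng".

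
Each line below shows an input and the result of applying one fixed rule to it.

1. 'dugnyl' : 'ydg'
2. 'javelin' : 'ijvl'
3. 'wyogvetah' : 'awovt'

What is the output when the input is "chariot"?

ocai

The transformation: move the last 2 characters to the front (rotate right by 2), then keep every other character starting from the first (positions 1st, 3rd, 5th, ...).
Working it through for "chariot": intermediate "otchari", final "ocai".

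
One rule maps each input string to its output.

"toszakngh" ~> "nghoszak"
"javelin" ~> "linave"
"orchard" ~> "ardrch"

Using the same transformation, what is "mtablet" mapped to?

The rule is to delete the first character, then move the last 3 characters to the front (rotate right by 3).
For "mtablet", step one produces "tablet"; step two turns that into "lettab".

lettab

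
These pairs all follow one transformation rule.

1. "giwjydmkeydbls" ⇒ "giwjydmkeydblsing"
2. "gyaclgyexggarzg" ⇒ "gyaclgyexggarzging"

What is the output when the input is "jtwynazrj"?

jtwynazrjing

In each case the input is transformed by: append "ing".
Applying that to "jtwynazrj" gives "jtwynazrjing".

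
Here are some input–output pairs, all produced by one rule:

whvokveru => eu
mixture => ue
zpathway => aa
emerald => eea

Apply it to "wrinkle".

ie

What's happening: keep every other character starting from the first (positions 1st, 3rd, 5th, ...), then keep only the vowels.
"wrinkle" → "ie".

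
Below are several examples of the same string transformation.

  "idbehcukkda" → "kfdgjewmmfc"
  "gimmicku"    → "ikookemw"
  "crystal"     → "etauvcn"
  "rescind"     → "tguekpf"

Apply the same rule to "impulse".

What's happening: shift every letter 2 places forward in the alphabet (wrapping around).
Doing the same to "impulse": "korwnug".

korwnug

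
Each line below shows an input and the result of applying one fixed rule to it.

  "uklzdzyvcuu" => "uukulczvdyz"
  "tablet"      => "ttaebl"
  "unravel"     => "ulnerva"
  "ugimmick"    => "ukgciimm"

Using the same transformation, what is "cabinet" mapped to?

Rule — take characters alternately from the front and the back (1st, last, 2nd, 2nd-last, ...).
For "cabinet" the result is "ctaebni".

ctaebni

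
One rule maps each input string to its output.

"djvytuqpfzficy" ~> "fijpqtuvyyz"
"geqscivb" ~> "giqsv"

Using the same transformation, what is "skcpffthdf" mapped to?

The transformation: sort the characters into alphabetical order, then delete the first 3 characters.
Applying both steps to "skcpffthdf": "cdfffhkpst", then "ffhkpst".

ffhkpst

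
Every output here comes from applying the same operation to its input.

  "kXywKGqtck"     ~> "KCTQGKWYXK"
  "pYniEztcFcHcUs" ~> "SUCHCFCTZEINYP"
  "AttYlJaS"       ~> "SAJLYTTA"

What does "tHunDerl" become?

In each case the input is transformed by: reverse the string, then convert every letter to uppercase.
Applying both steps to "tHunDerl": "lreDnuHt", then "LREDNUHT".

LREDNUHT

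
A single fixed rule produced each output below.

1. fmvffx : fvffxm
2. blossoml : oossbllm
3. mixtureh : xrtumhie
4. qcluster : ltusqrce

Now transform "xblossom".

lsosxmbo

In each case the input is transformed by: take characters alternately from the front and the back (1st, last, 2nd, 2nd-last, ...), then swap the front and back halves of the string.
Doing the same to "xblossom": "lsosxmbo".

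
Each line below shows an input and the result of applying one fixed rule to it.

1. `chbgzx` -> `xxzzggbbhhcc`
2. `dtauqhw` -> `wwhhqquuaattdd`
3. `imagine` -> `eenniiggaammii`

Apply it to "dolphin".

nniihhpplloodd

Each output is the input with this applied: double every character, then reverse the string.
Working it through for "dolphin": intermediate "ddoollpphhiinn", final "nniihhpplloodd".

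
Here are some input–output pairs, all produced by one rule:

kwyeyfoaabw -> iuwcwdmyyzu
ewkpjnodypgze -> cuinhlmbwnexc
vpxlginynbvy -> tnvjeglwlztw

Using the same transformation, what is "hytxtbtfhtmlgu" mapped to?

In each case the input is transformed by: shift every letter 2 places backward in the alphabet (wrapping around).
So "hytxtbtfhtmlgu" becomes "fwrvrzrdfrkjes".

fwrvrzrdfrkjes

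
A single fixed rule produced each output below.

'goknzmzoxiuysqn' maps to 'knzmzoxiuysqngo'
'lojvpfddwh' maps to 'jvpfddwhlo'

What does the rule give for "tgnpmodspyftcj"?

npmodspyftcjtg

Each output is the input with this applied: move the first 2 characters to the end (rotate left by 2).
So "tgnpmodspyftcj" becomes "npmodspyftcjtg".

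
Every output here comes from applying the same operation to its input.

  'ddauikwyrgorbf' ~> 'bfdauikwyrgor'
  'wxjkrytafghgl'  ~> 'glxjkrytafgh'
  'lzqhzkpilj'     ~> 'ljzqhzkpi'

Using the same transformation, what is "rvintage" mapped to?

gevinta

The pattern: delete the first character, then move the last 2 characters to the front (rotate right by 2).
Working it through for "rvintage": intermediate "vintage", final "gevinta".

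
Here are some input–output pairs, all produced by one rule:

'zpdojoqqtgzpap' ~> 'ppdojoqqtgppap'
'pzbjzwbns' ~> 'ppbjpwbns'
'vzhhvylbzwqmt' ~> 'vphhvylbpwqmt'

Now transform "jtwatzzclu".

The pattern: replace every "z" with "p".
Applying that to "jtwatzzclu" gives "jtwatppclu".

jtwatppclu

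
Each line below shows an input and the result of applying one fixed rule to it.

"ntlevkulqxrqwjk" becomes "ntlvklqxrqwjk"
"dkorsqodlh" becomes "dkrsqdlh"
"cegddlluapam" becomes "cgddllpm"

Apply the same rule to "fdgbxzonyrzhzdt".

fdgbxznyrzhzdt

Each output is the input with this applied: remove every vowel.
So "fdgbxzonyrzhzdt" becomes "fdgbxznyrzhzdt".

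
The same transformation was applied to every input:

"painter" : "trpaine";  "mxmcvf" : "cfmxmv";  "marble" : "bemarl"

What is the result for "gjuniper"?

What's happening: move the last 2 characters to the front (rotate right by 2), then swap the first and last characters.
Working it through for "gjuniper": intermediate "ergjunip", final "prgjunie".

prgjunie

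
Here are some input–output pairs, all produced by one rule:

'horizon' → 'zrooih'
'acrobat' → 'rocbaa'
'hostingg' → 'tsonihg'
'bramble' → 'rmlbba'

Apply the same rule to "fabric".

rifba

Each output is the input with this applied: delete the last character, then sort the characters into reverse alphabetical order.
For "fabric", step one produces "fabri"; step two turns that into "rifba".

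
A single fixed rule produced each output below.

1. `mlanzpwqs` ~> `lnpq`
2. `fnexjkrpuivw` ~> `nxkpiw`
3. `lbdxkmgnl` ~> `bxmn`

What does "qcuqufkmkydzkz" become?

cqfmyzz

Each output is the input with this applied: keep every other character starting from the second (positions 2nd, 4th, 6th, ...).
So "qcuqufkmkydzkz" becomes "cqfmyzz".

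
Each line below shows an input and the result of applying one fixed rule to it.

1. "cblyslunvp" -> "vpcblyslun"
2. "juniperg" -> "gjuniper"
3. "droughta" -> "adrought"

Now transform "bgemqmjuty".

The rule is to move the first 3 characters to the end (rotate left by 3), then swap the front and back halves of the string.
On "bgemqmjuty": the first step gives "mqmjutybge", and the second then gives "tybgemqmju".

tybgemqmju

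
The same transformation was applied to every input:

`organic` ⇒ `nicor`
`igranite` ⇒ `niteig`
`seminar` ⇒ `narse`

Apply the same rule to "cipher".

erci

In each case the input is transformed by: move the first 2 characters to the end (rotate left by 2), then delete the first 2 characters.
On "cipher": the first step gives "pherci", and the second then gives "erci".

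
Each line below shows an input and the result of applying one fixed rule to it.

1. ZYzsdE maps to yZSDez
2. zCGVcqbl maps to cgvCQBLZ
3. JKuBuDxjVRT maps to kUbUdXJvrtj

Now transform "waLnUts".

The rule is to flip the case of every letter, then move the first character to the end.
"waLnUts" → "WAlNuTS" → "AlNuTSW".

AlNuTSW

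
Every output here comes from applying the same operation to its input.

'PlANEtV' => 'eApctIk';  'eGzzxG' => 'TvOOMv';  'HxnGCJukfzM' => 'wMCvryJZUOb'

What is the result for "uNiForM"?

Rule — flip the case of every letter, then shift every letter 11 places backward in the alphabet (wrapping around).
Working it through for "uNiForM": intermediate "UnIfORm", final "JcXuDGb".

JcXuDGb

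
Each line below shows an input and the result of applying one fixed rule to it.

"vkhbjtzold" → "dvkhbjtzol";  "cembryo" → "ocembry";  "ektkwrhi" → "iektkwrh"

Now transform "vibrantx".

xvibrant

The transformation: move the last character to the front.
On "vibrantx" that produces "xvibrant".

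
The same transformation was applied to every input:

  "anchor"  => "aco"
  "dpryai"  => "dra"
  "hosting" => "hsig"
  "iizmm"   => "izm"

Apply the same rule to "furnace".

The pattern: keep every other character starting from the first (positions 1st, 3rd, 5th, ...).
For "furnace" the result is "frae".

frae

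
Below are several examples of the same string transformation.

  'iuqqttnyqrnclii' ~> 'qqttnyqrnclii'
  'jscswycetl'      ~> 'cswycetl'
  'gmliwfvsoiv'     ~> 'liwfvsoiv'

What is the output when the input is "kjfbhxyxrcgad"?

fbhxyxrcgad

Looking at the pairs, the operation is to delete the first 2 characters.
For "kjfbhxyxrcgad" the result is "fbhxyxrcgad".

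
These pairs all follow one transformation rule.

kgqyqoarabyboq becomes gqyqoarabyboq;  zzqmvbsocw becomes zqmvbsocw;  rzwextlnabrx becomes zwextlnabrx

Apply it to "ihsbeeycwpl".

hsbeeycwpl

Each output is the input with this applied: delete the first character.
On "ihsbeeycwpl" that produces "hsbeeycwpl".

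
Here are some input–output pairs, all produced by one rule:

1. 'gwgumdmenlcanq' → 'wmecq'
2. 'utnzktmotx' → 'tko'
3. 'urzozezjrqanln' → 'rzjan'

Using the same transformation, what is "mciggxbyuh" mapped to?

In each case the input is transformed by: keep one character in every 3, starting at position 2 (positions 2nd, 5th, 8th, ...).
On "mciggxbyuh" that produces "cgy".

cgy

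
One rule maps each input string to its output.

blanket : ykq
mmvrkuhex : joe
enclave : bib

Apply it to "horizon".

The transformation: keep one character in every 3, starting at position 1 (positions 1st, 4th, 7th, ...), then shift every letter 3 places backward in the alphabet (wrapping around).
Applying both steps to "horizon": "hin", then "efk".
(Check on "enclave": → "ele" → "bib" ✓)

efk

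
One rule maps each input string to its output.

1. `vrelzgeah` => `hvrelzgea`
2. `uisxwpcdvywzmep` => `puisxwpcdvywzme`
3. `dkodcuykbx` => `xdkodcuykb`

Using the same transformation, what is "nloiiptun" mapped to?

Each output is the input with this applied: move the last character to the front.
"nloiiptun" → "nnloiiptu".

nnloiiptu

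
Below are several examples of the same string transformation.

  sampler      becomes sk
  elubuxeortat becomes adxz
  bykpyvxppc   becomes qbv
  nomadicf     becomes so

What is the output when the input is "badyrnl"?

jt

Looking at the pairs, the operation is to keep one character in every 3, starting at position 3 (positions 3rd, 6th, 9th, ...), then shift every letter 6 places forward in the alphabet (wrapping around).
For "badyrnl", step one produces "dn"; step two turns that into "jt".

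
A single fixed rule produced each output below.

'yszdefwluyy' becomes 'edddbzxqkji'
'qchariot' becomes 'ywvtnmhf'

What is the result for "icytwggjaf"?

The pattern: sort the characters into reverse alphabetical order, then shift every letter 5 places forward in the alphabet (wrapping around).
Applying that to "icytwggjaf" gives "dbyonllkhf".

dbyonllkhf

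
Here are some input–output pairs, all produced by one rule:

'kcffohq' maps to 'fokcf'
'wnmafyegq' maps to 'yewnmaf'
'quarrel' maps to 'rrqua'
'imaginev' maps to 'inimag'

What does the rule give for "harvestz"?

The rule is to delete the last 2 characters, then move the last 2 characters to the front (rotate right by 2).
On "harvestz": the first step gives "harves", and the second then gives "esharv".

esharv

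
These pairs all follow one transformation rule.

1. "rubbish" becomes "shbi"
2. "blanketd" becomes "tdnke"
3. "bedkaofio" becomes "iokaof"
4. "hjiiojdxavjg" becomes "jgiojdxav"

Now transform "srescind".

The rule is to delete the first 3 characters, then move the last 2 characters to the front (rotate right by 2).
Working it through for "srescind": intermediate "scind", final "ndsci".

ndsci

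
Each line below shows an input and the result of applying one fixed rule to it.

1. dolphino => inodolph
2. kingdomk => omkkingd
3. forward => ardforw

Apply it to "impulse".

lseimpu

In each case the input is transformed by: move the last 3 characters to the front (rotate right by 3).
"impulse" → "lseimpu".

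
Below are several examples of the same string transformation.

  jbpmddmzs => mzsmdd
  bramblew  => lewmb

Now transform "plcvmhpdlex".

The transformation: delete the first 3 characters, then move the last 3 characters to the front (rotate right by 3).
Working it through for "plcvmhpdlex": intermediate "vmhpdlex", final "lexvmhpd".

lexvmhpd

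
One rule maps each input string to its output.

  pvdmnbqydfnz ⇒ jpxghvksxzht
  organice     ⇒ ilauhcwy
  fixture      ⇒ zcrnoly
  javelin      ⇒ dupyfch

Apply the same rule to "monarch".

Looking at the pairs, the operation is to shift every letter 6 places backward in the alphabet (wrapping around).
"monarch" → "gihulwb".

gihulwb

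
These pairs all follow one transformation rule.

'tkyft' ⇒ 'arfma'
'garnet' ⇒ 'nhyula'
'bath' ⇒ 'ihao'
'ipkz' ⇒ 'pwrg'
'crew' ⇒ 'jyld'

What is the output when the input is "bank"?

ihur

The transformation: shift every letter 7 places forward in the alphabet (wrapping around).
Doing the same to "bank": "ihur".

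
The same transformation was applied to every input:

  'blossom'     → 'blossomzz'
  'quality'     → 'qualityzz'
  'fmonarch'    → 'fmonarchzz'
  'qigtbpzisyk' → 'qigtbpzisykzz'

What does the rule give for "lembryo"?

The rule is to append "zz".
For "lembryo" the result is "lembryozz".

lembryozz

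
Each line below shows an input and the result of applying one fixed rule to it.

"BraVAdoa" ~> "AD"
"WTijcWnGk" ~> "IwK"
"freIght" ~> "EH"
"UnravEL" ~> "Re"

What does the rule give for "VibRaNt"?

What's happening: flip the case of every letter, then keep one character in every 3, starting at position 3 (positions 3rd, 6th, 9th, ...).
Starting from "VibRaNt": after the first operation, "vIBrAnT"; after the second, "Bn".
(Check on "WTijcWnGk": → "wtIJCwNgK" → "IwK" ✓)

Bn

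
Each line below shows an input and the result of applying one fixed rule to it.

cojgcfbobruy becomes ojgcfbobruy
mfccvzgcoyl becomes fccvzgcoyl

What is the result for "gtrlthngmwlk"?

The pattern: delete the first character.
Doing the same to "gtrlthngmwlk": "trlthngmwlk".

trlthngmwlk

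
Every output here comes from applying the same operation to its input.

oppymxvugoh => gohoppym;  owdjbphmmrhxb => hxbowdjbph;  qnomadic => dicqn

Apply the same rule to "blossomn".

What's happening: move the last 3 characters to the front (rotate right by 3), then delete the last 3 characters.
Doing the same to "blossomn": "omnbl".

omnbl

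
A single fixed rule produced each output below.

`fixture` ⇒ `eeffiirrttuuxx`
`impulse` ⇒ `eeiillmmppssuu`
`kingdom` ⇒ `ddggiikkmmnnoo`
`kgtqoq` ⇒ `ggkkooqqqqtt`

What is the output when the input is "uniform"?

ffiimmnnoorruu

What's happening: double every character, then sort the characters into alphabetical order.
Applying both steps to "uniform": "uunniiffoorrmm", then "ffiimmnnoorruu".
(Check on "kgtqoq": → "kkggttqqooqq" → "ggkkooqqqqtt" ✓)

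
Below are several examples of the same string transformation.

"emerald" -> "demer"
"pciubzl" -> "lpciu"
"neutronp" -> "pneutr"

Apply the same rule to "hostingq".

qhosti

The transformation: move the last character to the front, then delete the last 2 characters.
So "hostingq" becomes "qhosti".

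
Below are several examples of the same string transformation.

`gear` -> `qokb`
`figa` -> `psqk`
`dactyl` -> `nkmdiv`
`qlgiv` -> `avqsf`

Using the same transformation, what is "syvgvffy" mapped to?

Looking at the pairs, the operation is to shift every letter 10 places forward in the alphabet (wrapping around).
Doing the same to "syvgvffy": "cifqfppi".

cifqfppi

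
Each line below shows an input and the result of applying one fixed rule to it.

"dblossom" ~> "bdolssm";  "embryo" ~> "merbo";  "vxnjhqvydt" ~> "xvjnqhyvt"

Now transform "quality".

uqlati

The transformation: swap each adjacent pair of characters (1↔2, 3↔4, ...), then delete the last character.
Applying both steps to "quality": "uqlatiy", then "uqlati".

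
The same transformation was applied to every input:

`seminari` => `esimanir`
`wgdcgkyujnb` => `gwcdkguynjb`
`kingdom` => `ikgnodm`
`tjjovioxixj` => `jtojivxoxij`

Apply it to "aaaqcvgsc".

What's happening: swap each adjacent pair of characters (1↔2, 3↔4, ...).
For "aaaqcvgsc" the result is "aaqavcsgc".

aaqavcsgc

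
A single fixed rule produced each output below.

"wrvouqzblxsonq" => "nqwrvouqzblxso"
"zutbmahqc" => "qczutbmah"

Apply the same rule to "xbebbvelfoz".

ozxbebbvelf

The rule is to move the last 2 characters to the front (rotate right by 2).
Applying that to "xbebbvelfoz" gives "ozxbebbvelf".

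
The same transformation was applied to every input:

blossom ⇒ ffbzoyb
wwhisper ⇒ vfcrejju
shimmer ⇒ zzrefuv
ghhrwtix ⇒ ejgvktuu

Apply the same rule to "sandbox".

qobkfna

What's happening: move the first 3 characters to the end (rotate left by 3), then shift every letter 13 places forward in the alphabet (wrapping around) — i.e. ROT13.
Starting from "sandbox": after the first operation, "dboxsan"; after the second, "qobkfna".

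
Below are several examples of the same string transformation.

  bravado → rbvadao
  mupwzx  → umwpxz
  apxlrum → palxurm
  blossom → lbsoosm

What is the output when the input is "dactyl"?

The transformation: swap each adjacent pair of characters (1↔2, 3↔4, ...).
For "dactyl" the result is "adtcly".

adtcly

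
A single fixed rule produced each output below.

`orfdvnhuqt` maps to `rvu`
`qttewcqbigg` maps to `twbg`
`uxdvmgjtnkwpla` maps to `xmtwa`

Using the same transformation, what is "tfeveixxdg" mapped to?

fex

What's happening: keep one character in every 3, starting at position 2 (positions 2nd, 5th, 8th, ...).
Doing the same to "tfeveixxdg": "fex".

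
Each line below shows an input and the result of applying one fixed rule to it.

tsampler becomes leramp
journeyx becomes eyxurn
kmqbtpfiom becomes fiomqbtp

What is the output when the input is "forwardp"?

rdprwa

What's happening: delete the first 2 characters, then swap the front and back halves of the string.
Working it through for "forwardp": intermediate "rwardp", final "rdprwa".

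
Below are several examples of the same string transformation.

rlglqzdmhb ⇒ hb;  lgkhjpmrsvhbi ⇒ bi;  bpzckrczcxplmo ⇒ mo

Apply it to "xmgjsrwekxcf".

Each output is the input with this applied: keep only the last 2 characters.
For "xmgjsrwekxcf" the result is "cf".

cf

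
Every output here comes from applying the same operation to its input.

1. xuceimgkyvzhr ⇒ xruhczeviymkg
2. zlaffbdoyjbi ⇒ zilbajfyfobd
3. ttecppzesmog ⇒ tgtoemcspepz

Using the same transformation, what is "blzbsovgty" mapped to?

Looking at the pairs, the operation is to take characters alternately from the front and the back (1st, last, 2nd, 2nd-last, ...).
So "blzbsovgty" becomes "byltzgbvso".

byltzgbvso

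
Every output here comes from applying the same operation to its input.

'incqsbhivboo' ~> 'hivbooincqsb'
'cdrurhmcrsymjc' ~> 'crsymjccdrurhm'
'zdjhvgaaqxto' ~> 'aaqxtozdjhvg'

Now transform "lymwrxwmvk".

In each case the input is transformed by: swap the front and back halves of the string.
Doing the same to "lymwrxwmvk": "xwmvklymwr".

xwmvklymwr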